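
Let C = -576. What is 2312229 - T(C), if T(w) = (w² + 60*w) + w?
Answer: 2015589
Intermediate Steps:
T(w) = w² + 61*w
2312229 - T(C) = 2312229 - (-576)*(61 - 576) = 2312229 - (-576)*(-515) = 2312229 - 1*296640 = 2312229 - 296640 = 2015589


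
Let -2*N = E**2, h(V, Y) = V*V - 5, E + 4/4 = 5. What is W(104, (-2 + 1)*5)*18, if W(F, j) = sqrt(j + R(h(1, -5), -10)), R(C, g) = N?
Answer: 18*I*sqrt(13) ≈ 64.9*I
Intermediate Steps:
E = 4 (E = -1 + 5 = 4)
h(V, Y) = -5 + V**2 (h(V, Y) = V**2 - 5 = -5 + V**2)
N = -8 (N = -1/2*4**2 = -1/2*16 = -8)
R(C, g) = -8
W(F, j) = sqrt(-8 + j) (W(F, j) = sqrt(j - 8) = sqrt(-8 + j))
W(104, (-2 + 1)*5)*18 = sqrt(-8 + (-2 + 1)*5)*18 = sqrt(-8 - 1*5)*18 = sqrt(-8 - 5)*18 = sqrt(-13)*18 = (I*sqrt(13))*18 = 18*I*sqrt(13)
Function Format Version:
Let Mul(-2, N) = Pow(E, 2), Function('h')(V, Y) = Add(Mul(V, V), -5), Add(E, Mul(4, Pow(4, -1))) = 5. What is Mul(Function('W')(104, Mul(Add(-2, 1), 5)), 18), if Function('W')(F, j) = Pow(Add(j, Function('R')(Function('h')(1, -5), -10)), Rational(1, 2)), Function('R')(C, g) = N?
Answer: Mul(18, I, Pow(13, Rational(1, 2))) ≈ Mul(64.900, I)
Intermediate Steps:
E = 4 (E = Add(-1, 5) = 4)
Function('h')(V, Y) = Add(-5, Pow(V, 2)) (Function('h')(V, Y) = Add(Pow(V, 2), -5) = Add(-5, Pow(V, 2)))
N = -8 (N = Mul(Rational(-1, 2), Pow(4, 2)) = Mul(Rational(-1, 2), 16) = -8)
Function('R')(C, g) = -8
Function('W')(F, j) = Pow(Add(-8, j), Rational(1, 2)) (Function('W')(F, j) = Pow(Add(j, -8), Rational(1, 2)) = Pow(Add(-8, j), Rational(1, 2)))
Mul(Function('W')(104, Mul(Add(-2, 1), 5)), 18) = Mul(Pow(Add(-8, Mul(Add(-2, 1), 5)), Rational(1, 2)), 18) = Mul(Pow(Add(-8, Mul(-1, 5)), Rational(1, 2)), 18) = Mul(Pow(Add(-8, -5), Rational(1, 2)), 18) = Mul(Pow(-13, Rational(1, 2)), 18) = Mul(Mul(I, Pow(13, Rational(1, 2))), 18) = Mul(18, I, Pow(13, Rational(1, 2)))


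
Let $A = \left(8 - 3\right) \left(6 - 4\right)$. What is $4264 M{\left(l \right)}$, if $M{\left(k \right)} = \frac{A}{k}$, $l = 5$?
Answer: $8528$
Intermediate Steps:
$A = 10$ ($A = 5 \cdot 2 = 10$)
$M{\left(k \right)} = \frac{10}{k}$
$4264 M{\left(l \right)} = 4264 \cdot \frac{10}{5} = 4264 \cdot 10 \cdot \frac{1}{5} = 4264 \cdot 2 = 8528$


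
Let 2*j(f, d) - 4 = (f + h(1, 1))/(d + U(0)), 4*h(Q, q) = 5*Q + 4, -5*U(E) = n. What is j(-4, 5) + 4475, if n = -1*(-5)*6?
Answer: 35823/8 ≈ 4477.9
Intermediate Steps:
n = 30 (n = 5*6 = 30)
U(E) = -6 (U(E) = -⅕*30 = -6)
h(Q, q) = 1 + 5*Q/4 (h(Q, q) = (5*Q + 4)/4 = (4 + 5*Q)/4 = 1 + 5*Q/4)
j(f, d) = 2 + (9/4 + f)/(2*(-6 + d)) (j(f, d) = 2 + ((f + (1 + (5/4)*1))/(d - 6))/2 = 2 + ((f + (1 + 5/4))/(-6 + d))/2 = 2 + ((f + 9/4)/(-6 + d))/2 = 2 + ((9/4 + f)/(-6 + d))/2 = 2 + (9/4 + f)/(2*(-6 + d)))
j(-4, 5) + 4475 = (-87 + 4*(-4) + 16*5)/(8*(-6 + 5)) + 4475 = (⅛)*(-87 - 16 + 80)/(-1) + 4475 = (⅛)*(-1)*(-23) + 4475 = 23/8 + 4475 = 35823/8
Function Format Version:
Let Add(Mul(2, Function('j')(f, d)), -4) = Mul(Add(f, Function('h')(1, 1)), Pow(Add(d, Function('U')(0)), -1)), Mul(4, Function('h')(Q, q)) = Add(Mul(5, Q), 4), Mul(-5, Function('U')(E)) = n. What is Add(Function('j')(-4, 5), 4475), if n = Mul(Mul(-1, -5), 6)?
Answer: Rational(35823, 8) ≈ 4477.9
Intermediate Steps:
n = 30 (n = Mul(5, 6) = 30)
Function('U')(E) = -6 (Function('U')(E) = Mul(Rational(-1, 5), 30) = -6)
Function('h')(Q, q) = Add(1, Mul(Rational(5, 4), Q)) (Function('h')(Q, q) = Mul(Rational(1, 4), Add(Mul(5, Q), 4)) = Mul(Rational(1, 4), Add(4, Mul(5, Q))) = Add(1, Mul(Rational(5, 4), Q)))
Function('j')(f, d) = Add(2, Mul(Rational(1, 2), Pow(Add(-6, d), -1), Add(Rational(9, 4), f))) (Function('j')(f, d) = Add(2, Mul(Rational(1, 2), Mul(Add(f, Add(1, Mul(Rational(5, 4), 1))), Pow(Add(d, -6), -1)))) = Add(2, Mul(Rational(1, 2), Mul(Add(f, Add(1, Rational(5, 4))), Pow(Add(-6, d), -1)))) = Add(2, Mul(Rational(1, 2), Mul(Add(f, Rational(9, 4)), Pow(Add(-6, d), -1)))) = Add(2, Mul(Rational(1, 2), Mul(Add(Rational(9, 4), f), Pow(Add(-6, d), -1)))) = Add(2, Mul(Rational(1, 2), Mul(Pow(Add(-6, d), -1), Add(Rational(9, 4), f)))) = Add(2, Mul(Rational(1, 2), Pow(Add(-6, d), -1), Add(Rational(9, 4), f))))
Add(Function('j')(-4, 5), 4475) = Add(Mul(Rational(1, 8), Pow(Add(-6, 5), -1), Add(-87, Mul(4, -4), Mul(16, 5))), 4475) = Add(Mul(Rational(1, 8), Pow(-1, -1), Add(-87, -16, 80)), 4475) = Add(Mul(Rational(1, 8), -1, -23), 4475) = Add(Rational(23, 8), 4475) = Rational(35823, 8)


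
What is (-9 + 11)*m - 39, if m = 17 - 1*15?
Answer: -35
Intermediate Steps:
m = 2 (m = 17 - 15 = 2)
(-9 + 11)*m - 39 = (-9 + 11)*2 - 39 = 2*2 - 39 = 4 - 39 = -35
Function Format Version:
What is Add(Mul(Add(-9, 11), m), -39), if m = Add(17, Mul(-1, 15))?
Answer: -35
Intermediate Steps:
m = 2 (m = Add(17, -15) = 2)
Add(Mul(Add(-9, 11), m), -39) = Add(Mul(Add(-9, 11), 2), -39) = Add(Mul(2, 2), -39) = Add(4, -39) = -35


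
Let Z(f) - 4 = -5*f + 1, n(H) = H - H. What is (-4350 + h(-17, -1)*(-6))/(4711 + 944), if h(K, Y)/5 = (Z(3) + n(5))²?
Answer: -490/377 ≈ -1.2997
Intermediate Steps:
n(H) = 0
Z(f) = 5 - 5*f (Z(f) = 4 + (-5*f + 1) = 4 + (1 - 5*f) = 5 - 5*f)
h(K, Y) = 500 (h(K, Y) = 5*((5 - 5*3) + 0)² = 5*((5 - 15) + 0)² = 5*(-10 + 0)² = 5*(-10)² = 5*100 = 500)
(-4350 + h(-17, -1)*(-6))/(4711 + 944) = (-4350 + 500*(-6))/(4711 + 944) = (-4350 - 3000)/5655 = -7350*1/5655 = -490/377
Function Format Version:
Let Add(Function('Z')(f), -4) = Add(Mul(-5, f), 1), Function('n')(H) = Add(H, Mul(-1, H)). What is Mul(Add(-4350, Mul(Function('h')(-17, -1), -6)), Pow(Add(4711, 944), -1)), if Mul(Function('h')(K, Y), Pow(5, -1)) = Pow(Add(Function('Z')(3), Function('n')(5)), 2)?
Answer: Rational(-490, 377) ≈ -1.2997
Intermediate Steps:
Function('n')(H) = 0
Function('Z')(f) = Add(5, Mul(-5, f)) (Function('Z')(f) = Add(4, Add(Mul(-5, f), 1)) = Add(4, Add(1, Mul(-5, f))) = Add(5, Mul(-5, f)))
Function('h')(K, Y) = 500 (Function('h')(K, Y) = Mul(5, Pow(Add(Add(5, Mul(-5, 3)), 0), 2)) = Mul(5, Pow(Add(Add(5, -15), 0), 2)) = Mul(5, Pow(Add(-10, 0), 2)) = Mul(5, Pow(-10, 2)) = Mul(5, 100) = 500)
Mul(Add(-4350, Mul(Function('h')(-17, -1), -6)), Pow(Add(4711, 944), -1)) = Mul(Add(-4350, Mul(500, -6)), Pow(Add(4711, 944), -1)) = Mul(Add(-4350, -3000), Pow(5655, -1)) = Mul(-7350, Rational(1, 5655)) = Rational(-490, 377)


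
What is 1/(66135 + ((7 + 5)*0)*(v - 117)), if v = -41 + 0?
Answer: 1/66135 ≈ 1.5121e-5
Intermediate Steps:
v = -41
1/(66135 + ((7 + 5)*0)*(v - 117)) = 1/(66135 + ((7 + 5)*0)*(-41 - 117)) = 1/(66135 + (12*0)*(-158)) = 1/(66135 + 0*(-158)) = 1/(66135 + 0) = 1/66135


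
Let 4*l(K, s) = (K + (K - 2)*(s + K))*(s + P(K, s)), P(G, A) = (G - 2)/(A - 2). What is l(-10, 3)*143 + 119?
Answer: -47381/2 ≈ -23691.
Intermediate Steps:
P(G, A) = (-2 + G)/(-2 + A)
l(K, s) = (K + (-2 + K)*(K + s))*(s + (-2 + K)/(-2 + s))/4 (l(K, s) = ((K + (K - 2)*(s + K))*(s + (-2 + K)/(-2 + s)))/4 = ((K + (-2 + K)*(K + s))*(s + (-2 + K)/(-2 + s)))/4 = (K + (-2 + K)*(K + s))*(s + (-2 + K)/(-2 + s))/4)
l(-10, 3)*143 + 119 = ((-2*3*(-2 - 10) - 10*(-2 - 10)*(-1 - 10 + 3) + 3*(-2 + 3)*((-10)² - 1*(-10) - 2*3 - 10*3))/(4*(-2 + 3)))*143 + 119 = ((¼)*(-2*3*(-12) - 10*(-12)*(-8) + 3*1*(100 + 10 - 6 - 30))/1)*143 + 119 = ((¼)*1*(72 - 960 + 3*1*74))*143 + 119 = ((¼)*1*(72 - 960 + 222))*143 + 119 = ((¼)*1*(-666))*143 + 119 = -333/2*143 + 119 = -47619/2 + 119 = -47381/2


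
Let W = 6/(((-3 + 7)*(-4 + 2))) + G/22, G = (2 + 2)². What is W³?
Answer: -1/85184 ≈ -1.1739e-5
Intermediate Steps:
G = 16 (G = 4² = 16)
W = -1/44 (W = 6/(((-3 + 7)*(-4 + 2))) + 16/22 = 6/((4*(-2))) + 16*(1/22) = 6/(-8) + 8/11 = 6*(-⅛) + 8/11 = -¾ + 8/11 = -1/44 ≈ -0.022727)
W³ = (-1/44)³ = -1/85184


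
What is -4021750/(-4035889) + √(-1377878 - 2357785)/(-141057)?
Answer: 4021750/4035889 - I*√3735663/141057 ≈ 0.9965 - 0.013702*I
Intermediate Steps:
-4021750/(-4035889) + √(-1377878 - 2357785)/(-141057) = -4021750*(-1/4035889) + √(-3735663)*(-1/141057) = 4021750/4035889 + (I*√3735663)*(-1/141057) = 4021750/4035889 - I*√3735663/141057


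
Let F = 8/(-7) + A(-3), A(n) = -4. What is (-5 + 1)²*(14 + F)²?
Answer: 61504/49 ≈ 1255.2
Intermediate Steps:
F = -36/7 (F = 8/(-7) - 4 = 8*(-⅐) - 4 = -8/7 - 4 = -36/7 ≈ -5.1429)
(-5 + 1)²*(14 + F)² = (-5 + 1)²*(14 - 36/7)² = (-4)²*(62/7)² = 16*(3844/49) = 61504/49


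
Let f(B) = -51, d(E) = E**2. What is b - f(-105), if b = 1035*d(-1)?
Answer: 1086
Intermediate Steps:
b = 1035 (b = 1035*(-1)**2 = 1035*1 = 1035)
b - f(-105) = 1035 - 1*(-51) = 1035 + 51 = 1086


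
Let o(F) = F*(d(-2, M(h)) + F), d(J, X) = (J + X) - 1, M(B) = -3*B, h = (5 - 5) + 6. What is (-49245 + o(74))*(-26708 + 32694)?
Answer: -271303478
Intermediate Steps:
h = 6 (h = 0 + 6 = 6)
d(J, X) = -1 + J + X
o(F) = F*(-21 + F) (o(F) = F*((-1 - 2 - 3*6) + F) = F*((-1 - 2 - 18) + F) = F*(-21 + F))
(-49245 + o(74))*(-26708 + 32694) = (-49245 + 74*(-21 + 74))*(-26708 + 32694) = (-49245 + 74*53)*5986 = (-49245 + 3922)*5986 = -45323*5986 = -271303478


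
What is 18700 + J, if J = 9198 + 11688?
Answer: 39586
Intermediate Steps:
J = 20886
18700 + J = 18700 + 20886 = 39586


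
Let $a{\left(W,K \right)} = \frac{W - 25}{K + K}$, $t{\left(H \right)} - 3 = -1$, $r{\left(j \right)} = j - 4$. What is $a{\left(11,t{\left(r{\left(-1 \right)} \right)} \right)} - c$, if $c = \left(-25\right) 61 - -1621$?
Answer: $- \frac{199}{2} \approx -99.5$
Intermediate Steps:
$r{\left(j \right)} = -4 + j$
$t{\left(H \right)} = 2$ ($t{\left(H \right)} = 3 - 1 = 2$)
$a{\left(W,K \right)} = \frac{-25 + W}{2 K}$
$c = 96$ ($c = -1525 + 1621 = 96$)
$a{\left(11,t{\left(r{\left(-1 \right)} \right)} \right)} - c = \frac{-25 + 11}{2 \cdot 2} - 96 = \frac{1}{2} \cdot \frac{1}{2} \left(-14\right) - 96 = - \frac{7}{2} - 96 = - \frac{199}{2}$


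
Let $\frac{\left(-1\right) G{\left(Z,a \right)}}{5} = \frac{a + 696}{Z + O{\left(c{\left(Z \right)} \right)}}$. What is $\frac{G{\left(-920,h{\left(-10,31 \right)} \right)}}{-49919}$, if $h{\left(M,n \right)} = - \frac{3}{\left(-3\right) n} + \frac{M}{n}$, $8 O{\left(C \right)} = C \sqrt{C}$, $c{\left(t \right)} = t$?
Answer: $- \frac{7189}{1459282127} + \frac{7189 i \sqrt{230}}{5837128508} \approx -4.9264 \cdot 10^{-6} + 1.8678 \cdot 10^{-5} i$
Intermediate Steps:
$O{\left(C \right)} = \frac{C^{\frac{3}{2}}}{8}$ ($O{\left(C \right)} = \frac{C \sqrt{C}}{8} = \frac{C^{\frac{3}{2}}}{8}$)
$h{\left(M,n \right)} = \frac{1}{n} + \frac{M}{n}$ ($h{\left(M,n \right)} = - 3 \left(- \frac{1}{3 n}\right) + \frac{M}{n} = \frac{1}{n} + \frac{M}{n}$)
$G{\left(Z,a \right)} = - \frac{5 \left(696 + a\right)}{Z + \frac{Z^{\frac{3}{2}}}{8}}$ ($G{\left(Z,a \right)} = - 5 \frac{a + 696}{Z + \frac{Z^{\frac{3}{2}}}{8}} = - 5 \frac{696 + a}{Z + \frac{Z^{\frac{3}{2}}}{8}} = - \frac{5 \left(696 + a\right)}{Z + \frac{Z^{\frac{3}{2}}}{8}}$)
$\frac{G{\left(-920,h{\left(-10,31 \right)} \right)}}{-49919} = \frac{40 \frac{1}{\left(-920\right)^{\frac{3}{2}} + 8 \left(-920\right)} \left(-696 - \frac{1 - 10}{31}\right)}{-49919} = \frac{40 \left(-696 - \frac{1}{31} \left(-9\right)\right)}{- 1840 i \sqrt{230} - 7360} \left(- \frac{1}{49919}\right) = \frac{40 \left(-696 - - \frac{9}{31}\right)}{-7360 - 1840 i \sqrt{230}} \left(- \frac{1}{49919}\right) = \frac{40 \left(-696 + \frac{9}{31}\right)}{-7360 - 1840 i \sqrt{230}} \left(- \frac{1}{49919}\right) = 40 \frac{1}{-7360 - 1840 i \sqrt{230}} \left(- \frac{21567}{31}\right) \left(- \frac{1}{49919}\right) = - \frac{862680}{31 \left(-7360 - 1840 i \sqrt{230}\right)} \left(- \frac{1}{49919}\right) = \frac{862680}{1547489 \left(-7360 - 1840 i \sqrt{230}\right)}$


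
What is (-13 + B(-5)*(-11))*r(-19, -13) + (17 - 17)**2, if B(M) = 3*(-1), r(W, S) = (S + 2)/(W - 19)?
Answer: 110/19 ≈ 5.7895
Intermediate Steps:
r(W, S) = (2 + S)/(-19 + W)
B(M) = -3
(-13 + B(-5)*(-11))*r(-19, -13) + (17 - 17)**2 = (-13 - 3*(-11))*((2 - 13)/(-19 - 19)) + (17 - 17)**2 = (-13 + 33)*(-11/(-38)) + 0**2 = 20*(-1/38*(-11)) + 0 = 20*(11/38) + 0 = 110/19 + 0 = 110/19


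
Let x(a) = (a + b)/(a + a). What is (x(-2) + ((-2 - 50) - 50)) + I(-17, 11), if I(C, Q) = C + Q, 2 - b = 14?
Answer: -209/2 ≈ -104.50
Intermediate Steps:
b = -12 (b = 2 - 1*14 = 2 - 14 = -12)
x(a) = (-12 + a)/(2*a) (x(a) = (a - 12)/(a + a) = (-12 + a)/((2*a)) = (-12 + a)*(1/(2*a)) = (-12 + a)/(2*a))
(x(-2) + ((-2 - 50) - 50)) + I(-17, 11) = ((1/2)*(-12 - 2)/(-2) + ((-2 - 50) - 50)) + (-17 + 11) = ((1/2)*(-1/2)*(-14) + (-52 - 50)) - 6 = (7/2 - 102) - 6 = -197/2 - 6 = -209/2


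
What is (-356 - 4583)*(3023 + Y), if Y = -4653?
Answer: 8050570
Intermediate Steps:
(-356 - 4583)*(3023 + Y) = (-356 - 4583)*(3023 - 4653) = -4939*(-1630) = 8050570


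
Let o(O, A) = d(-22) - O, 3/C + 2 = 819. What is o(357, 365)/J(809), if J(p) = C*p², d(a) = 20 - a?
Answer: -85785/654481 ≈ -0.13107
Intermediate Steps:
C = 3/817 (C = 3/(-2 + 819) = 3/817 ≈ 0.0036720)
J(p) = 3*p²/817
o(O, A) = 42 - O (o(O, A) = (20 - 1*(-22)) - O = (20 + 22) - O = 42 - O)
o(357, 365)/J(809) = (42 - 1*357)/(((3/817)*809²)) = (42 - 357)/(((3/817)*654481)) = -315/1963443/817 = -315*817/1963443 = -85785/654481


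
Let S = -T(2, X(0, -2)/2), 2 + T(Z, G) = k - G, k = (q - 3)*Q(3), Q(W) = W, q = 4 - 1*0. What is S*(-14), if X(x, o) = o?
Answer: 28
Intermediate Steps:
q = 4 (q = 4 + 0 = 4)
k = 3 (k = (4 - 3)*3 = 1*3 = 3)
T(Z, G) = 1 - G (T(Z, G) = -2 + (3 - G) = 1 - G)
S = -2 (S = -(1 - (-2)/2) = -(1 - 1*(-1)) = -(1 + 1) = -1*2 = -2)
S*(-14) = -2*(-14) = 28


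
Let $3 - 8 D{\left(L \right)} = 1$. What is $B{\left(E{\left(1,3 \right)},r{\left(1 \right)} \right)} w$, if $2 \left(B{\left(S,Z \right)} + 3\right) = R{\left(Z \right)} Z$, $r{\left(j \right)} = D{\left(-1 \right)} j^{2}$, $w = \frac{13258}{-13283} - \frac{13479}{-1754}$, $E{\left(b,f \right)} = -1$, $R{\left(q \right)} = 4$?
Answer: $- \frac{778935125}{46596764} \approx -16.716$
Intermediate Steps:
$D{\left(L \right)} = \frac{1}{4}$ ($D{\left(L \right)} = \frac{3}{8} - \frac{1}{8} = \frac{1}{4}$)
$w = \frac{155787025}{23298382}$ ($w = 13258 \left(- \frac{1}{13283}\right) - - \frac{13479}{1754} = - \frac{13258}{13283} + \frac{13479}{1754} = \frac{155787025}{23298382} \approx 6.6866$)
$r{\left(j \right)} = \frac{j^{2}}{4}$
$B{\left(S,Z \right)} = -3 + 2 Z$ ($B{\left(S,Z \right)} = -3 + \frac{4 Z}{2} = -3 + 2 Z$)
$B{\left(E{\left(1,3 \right)},r{\left(1 \right)} \right)} w = \left(-3 + 2 \frac{1^{2}}{4}\right) \frac{155787025}{23298382} = \left(-3 + 2 \cdot \frac{1}{4} \cdot 1\right) \frac{155787025}{23298382} = \left(-3 + 2 \cdot \frac{1}{4}\right) \frac{155787025}{23298382} = \left(-3 + \frac{1}{2}\right) \frac{155787025}{23298382} = \left(- \frac{5}{2}\right) \frac{155787025}{23298382} = - \frac{778935125}{46596764}$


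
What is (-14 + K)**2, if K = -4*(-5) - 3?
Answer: 9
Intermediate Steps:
K = 17 (K = 20 - 3 = 17)
(-14 + K)**2 = (-14 + 17)**2 = 3**2 = 9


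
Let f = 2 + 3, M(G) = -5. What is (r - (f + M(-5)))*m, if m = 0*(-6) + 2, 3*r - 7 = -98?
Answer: -182/3 ≈ -60.667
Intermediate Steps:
r = -91/3 (r = 7/3 + (⅓)*(-98) = 7/3 - 98/3 = -91/3 ≈ -30.333)
f = 5
m = 2 (m = 0 + 2 = 2)
(r - (f + M(-5)))*m = (-91/3 - (5 - 5))*2 = (-91/3 - 1*0)*2 = (-91/3 + 0)*2 = -91/3*2 = -182/3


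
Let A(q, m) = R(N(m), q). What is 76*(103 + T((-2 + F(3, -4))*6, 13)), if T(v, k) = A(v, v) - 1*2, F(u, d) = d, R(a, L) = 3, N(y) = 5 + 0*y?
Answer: 7904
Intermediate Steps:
N(y) = 5 (N(y) = 5 + 0 = 5)
A(q, m) = 3
T(v, k) = 1 (T(v, k) = 3 - 1*2 = 3 - 2 = 1)
76*(103 + T((-2 + F(3, -4))*6, 13)) = 76*(103 + 1) = 76*104 = 7904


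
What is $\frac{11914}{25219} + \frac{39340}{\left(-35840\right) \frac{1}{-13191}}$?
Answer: $\frac{93481585933}{6456064} \approx 14480.0$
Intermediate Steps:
$\frac{11914}{25219} + \frac{39340}{\left(-35840\right) \frac{1}{-13191}} = 11914 \cdot \frac{1}{25219} + \frac{39340}{\left(-35840\right) \left(- \frac{1}{13191}\right)} = \frac{11914}{25219} + \frac{39340}{\frac{35840}{13191}} = \frac{11914}{25219} + 39340 \cdot \frac{13191}{35840} = \frac{11914}{25219} + \frac{3706671}{256} = \frac{93481585933}{6456064}$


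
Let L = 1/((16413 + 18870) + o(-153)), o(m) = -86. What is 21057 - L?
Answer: 741143228/35197 ≈ 21057.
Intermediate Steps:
L = 1/35197 (L = 1/((16413 + 18870) - 86) = 1/(35283 - 86) = 1/35197 ≈ 2.8412e-5)
21057 - L = 21057 - 1*1/35197 = 21057 - 1/35197 = 741143228/35197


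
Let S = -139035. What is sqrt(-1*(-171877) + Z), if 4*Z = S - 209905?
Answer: sqrt(84642) ≈ 290.93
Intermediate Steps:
Z = -87235 (Z = (-139035 - 209905)/4 = (1/4)*(-348940) = -87235)
sqrt(-1*(-171877) + Z) = sqrt(-1*(-171877) - 87235) = sqrt(171877 - 87235) = sqrt(84642)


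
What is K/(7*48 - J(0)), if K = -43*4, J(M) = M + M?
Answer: -43/84 ≈ -0.51190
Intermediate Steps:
J(M) = 2*M
K = -172
K/(7*48 - J(0)) = -172/(7*48 - 2*0) = -172/(336 - 1*0) = -172/(336 + 0) = -172/336 = -172*1/336 = -43/84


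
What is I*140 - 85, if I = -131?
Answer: -18425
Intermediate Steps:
I*140 - 85 = -131*140 - 85 = -18340 - 85 = -18425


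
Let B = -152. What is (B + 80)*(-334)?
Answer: 24048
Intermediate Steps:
(B + 80)*(-334) = (-152 + 80)*(-334) = -72*(-334) = 24048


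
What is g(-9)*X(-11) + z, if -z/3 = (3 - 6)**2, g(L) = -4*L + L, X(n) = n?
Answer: -324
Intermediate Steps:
g(L) = -3*L
z = -27 (z = -3*(3 - 6)**2 = -3*(-3)**2 = -3*9 = -27)
g(-9)*X(-11) + z = -3*(-9)*(-11) - 27 = 27*(-11) - 27 = -297 - 27 = -324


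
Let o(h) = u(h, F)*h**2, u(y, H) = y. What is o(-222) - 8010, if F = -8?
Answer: -10949058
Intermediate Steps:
o(h) = h**3 (o(h) = h*h**2 = h**3)
o(-222) - 8010 = (-222)**3 - 8010 = -10941048 - 8010 = -10949058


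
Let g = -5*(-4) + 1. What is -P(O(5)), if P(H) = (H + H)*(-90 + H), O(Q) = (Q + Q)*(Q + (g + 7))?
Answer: -158400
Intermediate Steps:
g = 21 (g = 20 + 1 = 21)
O(Q) = 2*Q*(28 + Q) (O(Q) = (Q + Q)*(Q + (21 + 7)) = (2*Q)*(Q + 28) = (2*Q)*(28 + Q) = 2*Q*(28 + Q))
P(H) = 2*H*(-90 + H) (P(H) = (2*H)*(-90 + H) = 2*H*(-90 + H))
-P(O(5)) = -2*2*5*(28 + 5)*(-90 + 2*5*(28 + 5)) = -2*2*5*33*(-90 + 2*5*33) = -2*330*(-90 + 330) = -2*330*240 = -1*158400 = -158400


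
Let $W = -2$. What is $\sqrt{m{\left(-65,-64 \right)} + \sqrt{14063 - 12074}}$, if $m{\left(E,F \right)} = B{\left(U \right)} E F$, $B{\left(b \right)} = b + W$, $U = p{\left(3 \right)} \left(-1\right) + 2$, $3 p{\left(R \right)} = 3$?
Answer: $\sqrt{-4160 + 3 \sqrt{221}} \approx 64.151 i$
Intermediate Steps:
$p{\left(R \right)} = 1$ ($p{\left(R \right)} = \frac{1}{3} \cdot 3 = 1$)
$U = 1$ ($U = 1 \left(-1\right) + 2 = -1 + 2 = 1$)
$B{\left(b \right)} = -2 + b$ ($B{\left(b \right)} = b - 2 = -2 + b$)
$m{\left(E,F \right)} = - E F$ ($m{\left(E,F \right)} = \left(-2 + 1\right) E F = - E F$)
$\sqrt{m{\left(-65,-64 \right)} + \sqrt{14063 - 12074}} = \sqrt{\left(-1\right) \left(-65\right) \left(-64\right) + \sqrt{14063 - 12074}} = \sqrt{-4160 + \sqrt{1989}} = \sqrt{-4160 + 3 \sqrt{221}}$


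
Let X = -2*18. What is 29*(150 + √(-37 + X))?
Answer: 4350 + 29*I*√73 ≈ 4350.0 + 247.78*I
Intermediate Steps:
X = -36
29*(150 + √(-37 + X)) = 29*(150 + √(-37 - 36)) = 29*(150 + √(-73)) = 29*(150 + I*√73) = 4350 + 29*I*√73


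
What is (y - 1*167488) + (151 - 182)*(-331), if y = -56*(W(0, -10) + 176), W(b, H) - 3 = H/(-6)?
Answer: -502033/3 ≈ -1.6734e+5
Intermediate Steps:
W(b, H) = 3 - H/6 (W(b, H) = 3 + H/(-6) = 3 + H*(-1/6) = 3 - H/6)
y = -30352/3 (y = -56*((3 - 1/6*(-10)) + 176) = -56*((3 + 5/3) + 176) = -56*(14/3 + 176) = -56*542/3 = -30352/3 ≈ -10117.)
(y - 1*167488) + (151 - 182)*(-331) = (-30352/3 - 1*167488) + (151 - 182)*(-331) = (-30352/3 - 167488) - 31*(-331) = -532816/3 + 10261 = -502033/3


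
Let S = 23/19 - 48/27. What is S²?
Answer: 9409/29241 ≈ 0.32177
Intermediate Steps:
S = -97/171 (S = 23*(1/19) - 48*1/27 = 23/19 - 16/9 = -97/171 ≈ -0.56725)
S² = (-97/171)² = 9409/29241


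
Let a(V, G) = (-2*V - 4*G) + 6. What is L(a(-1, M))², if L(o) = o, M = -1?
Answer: 144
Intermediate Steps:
a(V, G) = 6 - 4*G - 2*V (a(V, G) = (-4*G - 2*V) + 6 = 6 - 4*G - 2*V)
L(a(-1, M))² = (6 - 4*(-1) - 2*(-1))² = (6 + 4 + 2)² = 12² = 144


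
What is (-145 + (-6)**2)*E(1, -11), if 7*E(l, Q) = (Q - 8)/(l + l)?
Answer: 2071/14 ≈ 147.93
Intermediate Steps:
E(l, Q) = (-8 + Q)/(14*l) (E(l, Q) = ((Q - 8)/(l + l))/7 = ((-8 + Q)/((2*l)))/7 = ((-8 + Q)*(1/(2*l)))/7 = ((-8 + Q)/(2*l))/7 = (-8 + Q)/(14*l))
(-145 + (-6)**2)*E(1, -11) = (-145 + (-6)**2)*((1/14)*(-8 - 11)/1) = (-145 + 36)*((1/14)*1*(-19)) = -109*(-19/14) = 2071/14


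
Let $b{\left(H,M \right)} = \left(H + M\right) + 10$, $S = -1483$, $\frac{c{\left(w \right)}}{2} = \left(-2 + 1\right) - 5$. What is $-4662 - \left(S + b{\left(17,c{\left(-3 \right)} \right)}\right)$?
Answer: $-3194$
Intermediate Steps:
$c{\left(w \right)} = -12$ ($c{\left(w \right)} = 2 \left(\left(-2 + 1\right) - 5\right) = 2 \left(-1 - 5\right) = 2 \left(-6\right) = -12$)
$b{\left(H,M \right)} = 10 + H + M$
$-4662 - \left(S + b{\left(17,c{\left(-3 \right)} \right)}\right) = -4662 - -1468 = -4662 + \left(\left(-1\right) 15 + 1483\right) = -4662 + \left(-15 + 1483\right) = -4662 + 1468 = -3194$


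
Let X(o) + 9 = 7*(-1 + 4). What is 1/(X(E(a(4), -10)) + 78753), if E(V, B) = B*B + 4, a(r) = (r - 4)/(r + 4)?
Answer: 1/78765 ≈ 1.2696e-5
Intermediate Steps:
a(r) = (-4 + r)/(4 + r)
E(V, B) = 4 + B**2 (E(V, B) = B**2 + 4 = 4 + B**2)
X(o) = 12 (X(o) = -9 + 7*(-1 + 4) = -9 + 7*3 = -9 + 21 = 12)
1/(X(E(a(4), -10)) + 78753) = 1/(12 + 78753) = 1/78765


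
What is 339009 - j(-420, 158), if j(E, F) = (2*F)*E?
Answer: 471729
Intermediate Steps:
j(E, F) = 2*E*F
339009 - j(-420, 158) = 339009 - 2*(-420)*158 = 339009 - 1*(-132720) = 339009 + 132720 = 471729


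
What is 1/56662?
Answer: 1/56662 ≈ 1.7649e-5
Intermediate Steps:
1/56662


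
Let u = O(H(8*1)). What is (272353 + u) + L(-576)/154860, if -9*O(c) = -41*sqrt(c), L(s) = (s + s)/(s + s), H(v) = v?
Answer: 42176585581/154860 + 82*sqrt(2)/9 ≈ 2.7237e+5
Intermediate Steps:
L(s) = 1 (L(s) = (2*s)/((2*s)) = (2*s)*(1/(2*s)) = 1)
O(c) = 41*sqrt(c)/9 (O(c) = -(-41)*sqrt(c)/9 = 41*sqrt(c)/9)
u = 82*sqrt(2)/9 (u = 41*sqrt(8*1)/9 = 41*sqrt(8)/9 = 41*(2*sqrt(2))/9 = 82*sqrt(2)/9 ≈ 12.885)
(272353 + u) + L(-576)/154860 = (272353 + 82*sqrt(2)/9) + 1/154860 = 42176585581/154860 + 82*sqrt(2)/9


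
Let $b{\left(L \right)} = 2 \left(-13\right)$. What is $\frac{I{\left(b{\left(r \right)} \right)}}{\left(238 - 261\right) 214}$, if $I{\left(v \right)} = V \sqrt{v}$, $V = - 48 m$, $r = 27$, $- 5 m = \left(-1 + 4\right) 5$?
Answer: $- \frac{72 i \sqrt{26}}{2461} \approx - 0.14918 i$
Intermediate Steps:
$m = -3$ ($m = - \frac{\left(-1 + 4\right) 5}{5} = - \frac{3 \cdot 5}{5} = \left(- \frac{1}{5}\right) 15 = -3$)
$V = 144$ ($V = \left(-48\right) \left(-3\right) = 144$)
$b{\left(L \right)} = -26$
$I{\left(v \right)} = 144 \sqrt{v}$
$\frac{I{\left(b{\left(r \right)} \right)}}{\left(238 - 261\right) 214} = \frac{144 \sqrt{-26}}{\left(238 - 261\right) 214} = \frac{144 i \sqrt{26}}{\left(-23\right) 214} = \frac{144 i \sqrt{26}}{-4922} = 144 i \sqrt{26} \left(- \frac{1}{4922}\right) = - \frac{72 i \sqrt{26}}{2461}$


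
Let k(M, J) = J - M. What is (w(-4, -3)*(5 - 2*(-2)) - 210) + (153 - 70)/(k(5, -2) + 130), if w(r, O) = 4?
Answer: -21319/123 ≈ -173.33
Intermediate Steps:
(w(-4, -3)*(5 - 2*(-2)) - 210) + (153 - 70)/(k(5, -2) + 130) = (4*(5 - 2*(-2)) - 210) + (153 - 70)/((-2 - 1*5) + 130) = (4*(5 + 4) - 210) + 83/((-2 - 5) + 130) = (4*9 - 210) + 83/(-7 + 130) = (36 - 210) + 83/123 = -174 + 83*(1/123) = -174 + 83/123 = -21319/123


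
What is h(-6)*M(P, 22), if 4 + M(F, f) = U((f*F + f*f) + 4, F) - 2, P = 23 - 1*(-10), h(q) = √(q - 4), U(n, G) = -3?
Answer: -9*I*√10 ≈ -28.461*I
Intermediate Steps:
h(q) = √(-4 + q)
P = 33 (P = 23 + 10 = 33)
M(F, f) = -9 (M(F, f) = -4 + (-3 - 2) = -4 - 5 = -9)
h(-6)*M(P, 22) = √(-4 - 6)*(-9) = √(-10)*(-9) = (I*√10)*(-9) = -9*I*√10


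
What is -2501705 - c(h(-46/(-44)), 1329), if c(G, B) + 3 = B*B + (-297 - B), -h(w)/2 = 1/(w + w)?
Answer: -4266317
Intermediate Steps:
h(w) = -1/w (h(w) = -2/(w + w) = -2*1/(2*w) = -1/w)
c(G, B) = -300 + B**2 - B (c(G, B) = -3 + (B*B + (-297 - B)) = -3 + (B**2 + (-297 - B)) = -3 + (-297 + B**2 - B) = -300 + B**2 - B)
-2501705 - c(h(-46/(-44)), 1329) = -2501705 - (-300 + 1329**2 - 1*1329) = -2501705 - (-300 + 1766241 - 1329) = -2501705 - 1*1764612 = -2501705 - 1764612 = -4266317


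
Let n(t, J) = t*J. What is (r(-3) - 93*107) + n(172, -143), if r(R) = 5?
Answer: -34542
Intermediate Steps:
n(t, J) = J*t
(r(-3) - 93*107) + n(172, -143) = (5 - 93*107) - 143*172 = (5 - 9951) - 24596 = -9946 - 24596 = -34542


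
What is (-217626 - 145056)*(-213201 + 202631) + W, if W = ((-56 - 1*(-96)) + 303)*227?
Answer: 3833626601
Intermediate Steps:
W = 77861 (W = ((-56 + 96) + 303)*227 = (40 + 303)*227 = 343*227 = 77861)
(-217626 - 145056)*(-213201 + 202631) + W = (-217626 - 145056)*(-213201 + 202631) + 77861 = -362682*(-10570) + 77861 = 3833548740 + 77861 = 3833626601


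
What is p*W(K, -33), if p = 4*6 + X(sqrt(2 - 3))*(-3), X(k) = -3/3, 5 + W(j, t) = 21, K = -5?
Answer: 432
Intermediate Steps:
W(j, t) = 16 (W(j, t) = -5 + 21 = 16)
X(k) = -1 (X(k) = -3*1/3 = -1)
p = 27 (p = 4*6 - 1*(-3) = 24 + 3 = 27)
p*W(K, -33) = 27*16 = 432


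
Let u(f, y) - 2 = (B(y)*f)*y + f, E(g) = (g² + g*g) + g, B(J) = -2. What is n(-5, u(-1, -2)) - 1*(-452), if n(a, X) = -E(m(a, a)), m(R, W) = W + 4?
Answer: 451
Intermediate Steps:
m(R, W) = 4 + W
E(g) = g + 2*g² (E(g) = (g² + g²) + g = 2*g² + g = g + 2*g²)
u(f, y) = 2 + f - 2*f*y (u(f, y) = 2 + ((-2*f)*y + f) = 2 + (-2*f*y + f) = 2 + (f - 2*f*y) = 2 + f - 2*f*y)
n(a, X) = -(4 + a)*(9 + 2*a) (n(a, X) = -(4 + a)*(1 + 2*(4 + a)) = -(4 + a)*(1 + (8 + 2*a)) = -(4 + a)*(9 + 2*a))
n(-5, u(-1, -2)) - 1*(-452) = -(4 - 5)*(9 + 2*(-5)) - 1*(-452) = -1*(-1)*(9 - 10) + 452 = -1*(-1)*(-1) + 452 = -1 + 452 = 451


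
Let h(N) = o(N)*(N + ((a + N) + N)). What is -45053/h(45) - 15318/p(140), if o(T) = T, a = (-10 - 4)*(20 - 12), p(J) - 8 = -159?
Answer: 9051127/156285 ≈ 57.914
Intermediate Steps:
p(J) = -151 (p(J) = 8 - 159 = -151)
a = -112 (a = -14*8 = -112)
h(N) = N*(-112 + 3*N) (h(N) = N*(N + ((-112 + N) + N)) = N*(N + (-112 + 2*N)) = N*(-112 + 3*N))
-45053/h(45) - 15318/p(140) = -45053*1/(45*(-112 + 3*45)) - 15318/(-151) = -45053*1/(45*(-112 + 135)) - 15318*(-1/151) = -45053/(45*23) + 15318/151 = -45053/1035 + 15318/151 = 9051127/156285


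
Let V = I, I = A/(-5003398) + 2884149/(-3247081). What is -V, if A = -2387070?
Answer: 3339767847816/8123219290619 ≈ 0.41114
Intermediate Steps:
I = -3339767847816/8123219290619 (I = -2387070/(-5003398) + 2884149/(-3247081) = -2387070*(-1/5003398) + 2884149*(-1/3247081) = 1193535/2501699 - 2884149/3247081 = -3339767847816/8123219290619 ≈ -0.41114)
V = -3339767847816/8123219290619 ≈ -0.41114
-V = -1*(-3339767847816/8123219290619) = 3339767847816/8123219290619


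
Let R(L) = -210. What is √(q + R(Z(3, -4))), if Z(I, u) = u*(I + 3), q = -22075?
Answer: I*√22285 ≈ 149.28*I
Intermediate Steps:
Z(I, u) = u*(3 + I)
√(q + R(Z(3, -4))) = √(-22075 - 210) = √(-22285) = I*√22285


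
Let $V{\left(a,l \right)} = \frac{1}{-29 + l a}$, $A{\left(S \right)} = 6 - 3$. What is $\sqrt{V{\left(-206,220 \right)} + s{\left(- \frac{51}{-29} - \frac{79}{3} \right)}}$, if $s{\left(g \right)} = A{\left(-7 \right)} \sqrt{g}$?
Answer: $\frac{\sqrt{-38138509 + 59639422229 i \sqrt{186006}}}{1315121} \approx 2.7269 + 2.7269 i$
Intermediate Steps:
$A{\left(S \right)} = 3$ ($A{\left(S \right)} = 6 - 3 = 3$)
$V{\left(a,l \right)} = \frac{1}{-29 + a l}$
$s{\left(g \right)} = 3 \sqrt{g}$
$\sqrt{V{\left(-206,220 \right)} + s{\left(- \frac{51}{-29} - \frac{79}{3} \right)}} = \sqrt{\frac{1}{-29 - 45320} + 3 \sqrt{- \frac{51}{-29} - \frac{79}{3}}} = \sqrt{\frac{1}{-29 - 45320} + 3 \sqrt{\left(-51\right) \left(- \frac{1}{29}\right) - \frac{79}{3}}} = \sqrt{\frac{1}{-45349} + 3 \sqrt{\frac{51}{29} - \frac{79}{3}}} = \sqrt{- \frac{1}{45349} + 3 \sqrt{- \frac{2138}{87}}} = \sqrt{- \frac{1}{45349} + 3 \frac{i \sqrt{186006}}{87}} = \sqrt{- \frac{1}{45349} + \frac{i \sqrt{186006}}{29}}$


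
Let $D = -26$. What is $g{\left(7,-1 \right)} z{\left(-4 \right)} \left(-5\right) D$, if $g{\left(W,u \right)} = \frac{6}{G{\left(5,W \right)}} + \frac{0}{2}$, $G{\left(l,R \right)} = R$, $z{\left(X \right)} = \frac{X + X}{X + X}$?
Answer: $\frac{780}{7} \approx 111.43$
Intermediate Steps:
$z{\left(X \right)} = 1$ ($z{\left(X \right)} = \frac{2 X}{2 X} = 2 X \frac{1}{2 X} = 1$)
$g{\left(W,u \right)} = \frac{6}{W}$ ($g{\left(W,u \right)} = \frac{6}{W} + \frac{0}{2} = \frac{6}{W} + 0 \cdot \frac{1}{2} = \frac{6}{W} + 0 = \frac{6}{W}$)
$g{\left(7,-1 \right)} z{\left(-4 \right)} \left(-5\right) D = \frac{6}{7} \cdot 1 \left(-5\right) \left(-26\right) = 6 \cdot \frac{1}{7} \left(-5\right) \left(-26\right) = \frac{6}{7} \left(-5\right) \left(-26\right) = \left(- \frac{30}{7}\right) \left(-26\right) = \frac{780}{7}$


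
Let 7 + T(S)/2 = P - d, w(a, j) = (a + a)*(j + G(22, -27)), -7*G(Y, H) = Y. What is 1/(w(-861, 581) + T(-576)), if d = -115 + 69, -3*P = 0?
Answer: -1/994992 ≈ -1.0050e-6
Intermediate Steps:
P = 0 (P = -1/3*0 = 0)
G(Y, H) = -Y/7
d = -46
w(a, j) = 2*a*(-22/7 + j) (w(a, j) = (a + a)*(j - 1/7*22) = (2*a)*(j - 22/7) = (2*a)*(-22/7 + j) = 2*a*(-22/7 + j))
T(S) = 78 (T(S) = -14 + 2*(0 - 1*(-46)) = -14 + 2*(0 + 46) = -14 + 2*46 = -14 + 92 = 78)
1/(w(-861, 581) + T(-576)) = 1/((2/7)*(-861)*(-22 + 7*581) + 78) = 1/((2/7)*(-861)*(-22 + 4067) + 78) = 1/((2/7)*(-861)*4045 + 78) = 1/(-995070 + 78) = 1/(-994992) = -1/994992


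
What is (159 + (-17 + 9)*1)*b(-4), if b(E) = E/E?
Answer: 151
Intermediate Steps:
b(E) = 1
(159 + (-17 + 9)*1)*b(-4) = (159 + (-17 + 9)*1)*1 = (159 - 8*1)*1 = (159 - 8)*1 = 151*1 = 151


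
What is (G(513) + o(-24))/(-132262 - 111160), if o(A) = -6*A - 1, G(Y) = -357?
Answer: 107/121711 ≈ 0.00087913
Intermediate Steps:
o(A) = -1 - 6*A
(G(513) + o(-24))/(-132262 - 111160) = (-357 + (-1 - 6*(-24)))/(-132262 - 111160) = (-357 + (-1 + 144))/(-243422) = (-357 + 143)*(-1/243422) = -214*(-1/243422) = 107/121711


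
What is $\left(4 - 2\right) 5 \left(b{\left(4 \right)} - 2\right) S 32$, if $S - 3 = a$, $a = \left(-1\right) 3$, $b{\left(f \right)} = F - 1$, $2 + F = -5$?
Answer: $0$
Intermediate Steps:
$F = -7$ ($F = -2 - 5 = -7$)
$b{\left(f \right)} = -8$ ($b{\left(f \right)} = -7 - 1 = -8$)
$a = -3$
$S = 0$ ($S = 3 - 3 = 0$)
$\left(4 - 2\right) 5 \left(b{\left(4 \right)} - 2\right) S 32 = \left(4 - 2\right) 5 \left(-8 - 2\right) 0 \cdot 32 = 2 \cdot 5 \left(\left(-10\right) 0\right) 32 = 10 \cdot 0 \cdot 32 = 0 \cdot 32 = 0$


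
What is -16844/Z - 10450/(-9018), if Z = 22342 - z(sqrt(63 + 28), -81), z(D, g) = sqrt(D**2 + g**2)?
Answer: 37968179432/93779367867 - 4211*sqrt(1663)/62394789 ≈ 0.40211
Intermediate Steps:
Z = 22342 - 2*sqrt(1663) (Z = 22342 - sqrt((sqrt(63 + 28))**2 + (-81)**2) = 22342 - sqrt((sqrt(91))**2 + 6561) = 22342 - sqrt(91 + 6561) = 22342 - sqrt(6652) = 22342 - 2*sqrt(1663) ≈ 22260.)
-16844/Z - 10450/(-9018) = -16844/(22342 - 2*sqrt(1663)) - 10450/(-9018) = -16844/(22342 - 2*sqrt(1663)) - 10450*(-1/9018) = -16844/(22342 - 2*sqrt(1663)) + 5225/4509 = 5225/4509 - 16844/(22342 - 2*sqrt(1663))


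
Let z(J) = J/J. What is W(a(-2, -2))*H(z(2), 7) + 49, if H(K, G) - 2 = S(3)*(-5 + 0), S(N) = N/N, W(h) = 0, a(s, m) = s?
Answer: 49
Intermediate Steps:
S(N) = 1
z(J) = 1
H(K, G) = -3 (H(K, G) = 2 + 1*(-5 + 0) = 2 + 1*(-5) = 2 - 5 = -3)
W(a(-2, -2))*H(z(2), 7) + 49 = 0*(-3) + 49 = 0 + 49 = 49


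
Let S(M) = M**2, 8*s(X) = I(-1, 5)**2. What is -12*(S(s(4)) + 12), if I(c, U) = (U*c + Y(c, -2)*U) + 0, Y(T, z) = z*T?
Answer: -4179/16 ≈ -261.19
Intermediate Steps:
Y(T, z) = T*z
I(c, U) = -U*c (I(c, U) = (U*c + (c*(-2))*U) + 0 = (U*c + (-2*c)*U) + 0 = (U*c - 2*U*c) + 0 = -U*c + 0 = -U*c)
s(X) = 25/8 (s(X) = (-1*5*(-1))**2/8 = (1/8)*5**2 = (1/8)*25 = 25/8)
-12*(S(s(4)) + 12) = -12*((25/8)**2 + 12) = -12*(625/64 + 12) = -12*1393/64 = -4179/16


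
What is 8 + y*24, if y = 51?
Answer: 1232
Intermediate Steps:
8 + y*24 = 8 + 51*24 = 8 + 1224 = 1232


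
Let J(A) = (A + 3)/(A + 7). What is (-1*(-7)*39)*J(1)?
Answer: 273/2 ≈ 136.50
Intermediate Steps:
J(A) = (3 + A)/(7 + A)
(-1*(-7)*39)*J(1) = (-1*(-7)*39)*((3 + 1)/(7 + 1)) = (7*39)*(4/8) = 273*((1/8)*4) = 273*(1/2) = 273/2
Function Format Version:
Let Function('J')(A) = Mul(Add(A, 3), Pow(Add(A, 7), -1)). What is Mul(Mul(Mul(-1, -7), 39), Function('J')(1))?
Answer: Rational(273, 2) ≈ 136.50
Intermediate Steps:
Function('J')(A) = Mul(Pow(Add(7, A), -1), Add(3, A)) (Function('J')(A) = Mul(Add(3, A), Pow(Add(7, A), -1)) = Mul(Pow(Add(7, A), -1), Add(3, A)))
Mul(Mul(Mul(-1, -7), 39), Function('J')(1)) = Mul(Mul(Mul(-1, -7), 39), Mul(Pow(Add(7, 1), -1), Add(3, 1))) = Mul(Mul(7, 39), Mul(Pow(8, -1), 4)) = Mul(273, Mul(Rational(1, 8), 4)) = Mul(273, Rational(1, 2)) = Rational(273, 2)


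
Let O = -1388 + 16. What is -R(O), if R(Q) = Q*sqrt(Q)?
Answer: 19208*I*sqrt(7) ≈ 50820.0*I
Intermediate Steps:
O = -1372
R(Q) = Q**(3/2)
-R(O) = -(-1372)**(3/2) = -(-19208)*I*sqrt(7) = 19208*I*sqrt(7)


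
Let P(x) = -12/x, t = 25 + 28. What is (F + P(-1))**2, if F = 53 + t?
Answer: 13924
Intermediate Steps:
t = 53
F = 106 (F = 53 + 53 = 106)
(F + P(-1))**2 = (106 - 12/(-1))**2 = (106 - 12*(-1))**2 = (106 + 12)**2 = 118**2 = 13924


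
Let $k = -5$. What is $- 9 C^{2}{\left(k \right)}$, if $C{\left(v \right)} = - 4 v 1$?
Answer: $-3600$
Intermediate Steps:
$C{\left(v \right)} = - 4 v$
$- 9 C^{2}{\left(k \right)} = - 9 \left(\left(-4\right) \left(-5\right)\right)^{2} = - 9 \cdot 20^{2} = \left(-9\right) 400 = -3600$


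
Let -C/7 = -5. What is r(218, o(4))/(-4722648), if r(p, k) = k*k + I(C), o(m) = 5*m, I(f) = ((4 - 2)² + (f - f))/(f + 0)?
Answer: -1167/13774390 ≈ -8.4722e-5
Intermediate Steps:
C = 35 (C = -7*(-5) = 35)
I(f) = 4/f (I(f) = (2² + 0)/f = (4 + 0)/f = 4/f)
r(p, k) = 4/35 + k² (r(p, k) = k*k + 4/35 = k² + 4*(1/35) = k² + 4/35 = 4/35 + k²)
r(218, o(4))/(-4722648) = (4/35 + (5*4)²)/(-4722648) = (4/35 + 20²)*(-1/4722648) = (4/35 + 400)*(-1/4722648) = (14004/35)*(-1/4722648) = -1167/13774390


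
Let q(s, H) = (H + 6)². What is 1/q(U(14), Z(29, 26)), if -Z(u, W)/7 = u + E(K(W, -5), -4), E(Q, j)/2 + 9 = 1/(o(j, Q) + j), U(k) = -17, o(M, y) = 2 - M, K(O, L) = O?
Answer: 1/6084 ≈ 0.00016437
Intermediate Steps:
E(Q, j) = -17 (E(Q, j) = -18 + 2/((2 - j) + j) = -18 + 2/2 = -18 + 2*(½) = -18 + 1 = -17)
Z(u, W) = 119 - 7*u (Z(u, W) = -7*(u - 17) = -7*(-17 + u) = 119 - 7*u)
q(s, H) = (6 + H)²
1/q(U(14), Z(29, 26)) = 1/((6 + (119 - 7*29))²) = 1/((6 + (119 - 203))²) = 1/((6 - 84)²) = 1/((-78)²) = 1/6084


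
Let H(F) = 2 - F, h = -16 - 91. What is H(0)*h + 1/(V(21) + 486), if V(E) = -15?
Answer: -100793/471 ≈ -214.00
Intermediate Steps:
h = -107
H(0)*h + 1/(V(21) + 486) = (2 - 1*0)*(-107) + 1/(-15 + 486) = (2 + 0)*(-107) + 1/471 = 2*(-107) + 1/471 = -214 + 1/471 = -100793/471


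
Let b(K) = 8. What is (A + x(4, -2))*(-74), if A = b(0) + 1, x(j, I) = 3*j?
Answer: -1554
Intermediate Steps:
A = 9 (A = 8 + 1 = 9)
(A + x(4, -2))*(-74) = (9 + 3*4)*(-74) = (9 + 12)*(-74) = 21*(-74) = -1554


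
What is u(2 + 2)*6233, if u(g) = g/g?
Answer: 6233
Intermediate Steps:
u(g) = 1
u(2 + 2)*6233 = 1*6233 = 6233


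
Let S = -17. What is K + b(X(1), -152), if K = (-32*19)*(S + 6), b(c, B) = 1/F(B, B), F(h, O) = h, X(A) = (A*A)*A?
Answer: 1016575/152 ≈ 6688.0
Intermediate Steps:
X(A) = A³ (X(A) = A²*A = A³)
b(c, B) = 1/B
K = 6688 (K = (-32*19)*(-17 + 6) = -608*(-11) = 6688)
K + b(X(1), -152) = 6688 + 1/(-152) = 6688 - 1/152 = 1016575/152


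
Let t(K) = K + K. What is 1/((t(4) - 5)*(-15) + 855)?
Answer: 1/810 ≈ 0.0012346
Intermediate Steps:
t(K) = 2*K
1/((t(4) - 5)*(-15) + 855) = 1/((2*4 - 5)*(-15) + 855) = 1/((8 - 5)*(-15) + 855) = 1/(3*(-15) + 855) = 1/(-45 + 855) = 1/810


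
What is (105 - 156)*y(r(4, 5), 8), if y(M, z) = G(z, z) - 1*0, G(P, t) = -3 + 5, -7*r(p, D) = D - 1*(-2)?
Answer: -102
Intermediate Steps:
r(p, D) = -2/7 - D/7 (r(p, D) = -(D - 1*(-2))/7 = -(D + 2)/7 = -(2 + D)/7 = -2/7 - D/7)
G(P, t) = 2
y(M, z) = 2 (y(M, z) = 2 - 1*0 = 2 + 0 = 2)
(105 - 156)*y(r(4, 5), 8) = (105 - 156)*2 = -51*2 = -102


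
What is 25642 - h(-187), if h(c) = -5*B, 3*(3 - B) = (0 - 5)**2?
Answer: 76846/3 ≈ 25615.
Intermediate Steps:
B = -16/3 (B = 3 - (0 - 5)**2/3 = 3 - 1/3*(-5)**2 = 3 - 1/3*25 = 3 - 25/3 = -16/3 ≈ -5.3333)
h(c) = 80/3 (h(c) = -5*(-16/3) = 80/3)
25642 - h(-187) = 25642 - 1*80/3 = 25642 - 80/3 = 76846/3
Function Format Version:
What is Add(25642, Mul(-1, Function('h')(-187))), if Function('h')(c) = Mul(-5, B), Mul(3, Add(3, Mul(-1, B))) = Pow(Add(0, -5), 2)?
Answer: Rational(76846, 3) ≈ 25615.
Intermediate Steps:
B = Rational(-16, 3) (B = Add(3, Mul(Rational(-1, 3), Pow(Add(0, -5), 2))) = Add(3, Mul(Rational(-1, 3), Pow(-5, 2))) = Add(3, Mul(Rational(-1, 3), 25)) = Add(3, Rational(-25, 3)) = Rational(-16, 3) ≈ -5.3333)
Function('h')(c) = Rational(80, 3) (Function('h')(c) = Mul(-5, Rational(-16, 3)) = Rational(80, 3))
Add(25642, Mul(-1, Function('h')(-187))) = Add(25642, Mul(-1, Rational(80, 3))) = Add(25642, Rational(-80, 3)) = Rational(76846, 3)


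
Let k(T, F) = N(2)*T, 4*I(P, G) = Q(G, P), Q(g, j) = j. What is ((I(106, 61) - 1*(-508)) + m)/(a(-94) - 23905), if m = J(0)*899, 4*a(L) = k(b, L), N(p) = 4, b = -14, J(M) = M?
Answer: -1069/47838 ≈ -0.022346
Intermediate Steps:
I(P, G) = P/4
k(T, F) = 4*T
a(L) = -14 (a(L) = (4*(-14))/4 = (¼)*(-56) = -14)
m = 0 (m = 0*899 = 0)
((I(106, 61) - 1*(-508)) + m)/(a(-94) - 23905) = (((¼)*106 - 1*(-508)) + 0)/(-14 - 23905) = ((53/2 + 508) + 0)/(-23919) = (1069/2 + 0)*(-1/23919) = (1069/2)*(-1/23919) = -1069/47838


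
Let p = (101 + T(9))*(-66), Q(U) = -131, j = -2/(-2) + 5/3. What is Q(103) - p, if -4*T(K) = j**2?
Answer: 19253/3 ≈ 6417.7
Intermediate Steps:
j = 8/3 (j = -2*(-1/2) + 5*(1/3) = 1 + 5/3 = 8/3 ≈ 2.6667)
T(K) = -16/9 (T(K) = -(8/3)**2/4 = -1/4*64/9 = -16/9)
p = -19646/3 (p = (101 - 16/9)*(-66) = (893/9)*(-66) = -19646/3 ≈ -6548.7)
Q(103) - p = -131 - 1*(-19646/3) = -131 + 19646/3 = 19253/3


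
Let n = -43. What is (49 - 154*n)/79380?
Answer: 953/11340 ≈ 0.084039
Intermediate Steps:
(49 - 154*n)/79380 = (49 - 154*(-43))/79380 = (49 + 6622)*(1/79380) = 6671*(1/79380) = 953/11340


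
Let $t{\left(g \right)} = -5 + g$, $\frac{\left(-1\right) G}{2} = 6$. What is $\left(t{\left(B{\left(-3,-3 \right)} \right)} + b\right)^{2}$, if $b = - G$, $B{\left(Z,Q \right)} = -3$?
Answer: $16$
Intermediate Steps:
$G = -12$ ($G = \left(-2\right) 6 = -12$)
$b = 12$ ($b = \left(-1\right) \left(-12\right) = 12$)
$\left(t{\left(B{\left(-3,-3 \right)} \right)} + b\right)^{2} = \left(\left(-5 - 3\right) + 12\right)^{2} = \left(-8 + 12\right)^{2} = 4^{2} = 16$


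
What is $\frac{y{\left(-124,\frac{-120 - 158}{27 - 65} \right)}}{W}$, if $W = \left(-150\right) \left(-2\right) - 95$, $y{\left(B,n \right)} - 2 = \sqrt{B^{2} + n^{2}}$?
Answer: $\frac{2}{205} + \frac{\sqrt{5570057}}{3895} \approx 0.61569$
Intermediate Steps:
$y{\left(B,n \right)} = 2 + \sqrt{B^{2} + n^{2}}$
$W = 205$ ($W = 300 - 95 = 205$)
$\frac{y{\left(-124,\frac{-120 - 158}{27 - 65} \right)}}{W} = \frac{2 + \sqrt{\left(-124\right)^{2} + \left(\frac{-120 - 158}{27 - 65}\right)^{2}}}{205} = \left(2 + \sqrt{15376 + \left(- \frac{278}{-38}\right)^{2}}\right) \frac{1}{205} = \left(2 + \sqrt{15376 + \left(\left(-278\right) \left(- \frac{1}{38}\right)\right)^{2}}\right) \frac{1}{205} = \left(2 + \sqrt{15376 + \left(\frac{139}{19}\right)^{2}}\right) \frac{1}{205} = \left(2 + \sqrt{15376 + \frac{19321}{361}}\right) \frac{1}{205} = \left(2 + \sqrt{\frac{5570057}{361}}\right) \frac{1}{205} = \left(2 + \frac{\sqrt{5570057}}{19}\right) \frac{1}{205} = \frac{2}{205} + \frac{\sqrt{5570057}}{3895}$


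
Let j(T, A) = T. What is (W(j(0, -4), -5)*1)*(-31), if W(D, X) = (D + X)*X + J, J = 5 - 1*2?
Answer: -868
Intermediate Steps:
J = 3 (J = 5 - 2 = 3)
W(D, X) = 3 + X*(D + X) (W(D, X) = (D + X)*X + 3 = X*(D + X) + 3 = 3 + X*(D + X))
(W(j(0, -4), -5)*1)*(-31) = ((3 + (-5)² + 0*(-5))*1)*(-31) = ((3 + 25 + 0)*1)*(-31) = (28*1)*(-31) = 28*(-31) = -868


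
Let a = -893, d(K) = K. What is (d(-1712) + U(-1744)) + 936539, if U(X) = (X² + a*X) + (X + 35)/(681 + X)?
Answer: 5882383274/1063 ≈ 5.5338e+6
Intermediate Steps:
U(X) = X² - 893*X + (35 + X)/(681 + X) (U(X) = (X² - 893*X) + (X + 35)/(681 + X) = (X² - 893*X) + (35 + X)/(681 + X) = X² - 893*X + (35 + X)/(681 + X))
(d(-1712) + U(-1744)) + 936539 = (-1712 + (35 + (-1744)³ - 608132*(-1744) - 212*(-1744)²)/(681 - 1744)) + 936539 = (-1712 + (35 - 5304438784 + 1060582208 - 212*3041536)/(-1063)) + 936539 = (-1712 - (35 - 5304438784 + 1060582208 - 644805632)/1063) + 936539 = (-1712 - 1/1063*(-4888662173)) + 936539 = (-1712 + 4888662173/1063) + 936539 = 4886842317/1063 + 936539 = 5882383274/1063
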